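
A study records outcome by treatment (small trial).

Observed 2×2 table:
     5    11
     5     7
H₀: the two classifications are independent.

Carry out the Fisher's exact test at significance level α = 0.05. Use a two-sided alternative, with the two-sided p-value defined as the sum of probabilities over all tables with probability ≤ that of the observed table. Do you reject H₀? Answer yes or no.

Margins: r₁=16, r₂=12, c₁=10, c₂=18, n=28
p_obs = C(16,5)·C(12,5)/C(28,10); sum pmf over tables with pmf ≤ p_obs
p-value (two-sided) = 0.69794
At α=0.05: p ≥ α → fail to reject H₀

reject H₀: no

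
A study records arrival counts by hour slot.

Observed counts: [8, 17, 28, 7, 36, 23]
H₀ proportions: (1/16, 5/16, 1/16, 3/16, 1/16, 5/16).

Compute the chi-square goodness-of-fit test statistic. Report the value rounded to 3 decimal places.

test statistic = 193.462

n = 119; E_i = n·p_i = [7.44, 37.19, 7.44, 22.31, 7.44, 37.19]
χ² = (8−7.44)²/7.44 + (17−37.19)²/37.19 + (28−7.44)²/7.44 + (7−22.31)²/22.31 + (36−7.44)²/7.44 + (23−37.19)²/37.19 = 193.4616
df = 5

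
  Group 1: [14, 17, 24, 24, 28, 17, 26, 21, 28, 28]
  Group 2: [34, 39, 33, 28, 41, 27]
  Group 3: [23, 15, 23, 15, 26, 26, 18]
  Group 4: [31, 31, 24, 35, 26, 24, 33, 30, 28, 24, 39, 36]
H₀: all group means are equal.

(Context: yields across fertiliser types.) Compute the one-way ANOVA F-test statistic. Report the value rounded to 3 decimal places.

test statistic = 10.412

Group means [22.70, 33.67, 20.86, 30.08], grand mean 26.743
SSB = Σnᵢ(x̄ᵢ−x̄)² = 827.479; SSW = ΣΣ(x−x̄ᵢ)² = 821.207
MSB = 827.479/3 = 275.8262; MSW = 821.207/31 = 26.4906
F = MSB/MSW = 10.4122
df = (3, 31)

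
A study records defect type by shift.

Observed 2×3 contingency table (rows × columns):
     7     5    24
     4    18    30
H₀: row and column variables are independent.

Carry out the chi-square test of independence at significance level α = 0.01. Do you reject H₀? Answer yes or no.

Row totals [36, 52], col totals [11, 23, 54], n=88
χ² = (7−4.50)²/4.50 + (5−9.41)²/9.41 + (24−22.09)²/22.09 + (4−6.50)²/6.50 + (18−13.59)²/13.59 + (30−31.91)²/31.91 = 6.1261
df = 2
p-value (upper-tail) = 0.04674
At α=0.01: p ≥ α → fail to reject H₀

reject H₀: no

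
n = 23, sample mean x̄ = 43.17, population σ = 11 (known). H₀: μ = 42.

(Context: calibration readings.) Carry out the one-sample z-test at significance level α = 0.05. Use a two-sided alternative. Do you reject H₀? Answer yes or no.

reject H₀: no

SE = σ/√n = 11/√23 = 2.2937
z = (x̄−μ₀)/SE = (43.17−42)/2.2937 = 0.5101
p-value (two-sided) = 0.60998
At α=0.05: p ≥ α → fail to reject H₀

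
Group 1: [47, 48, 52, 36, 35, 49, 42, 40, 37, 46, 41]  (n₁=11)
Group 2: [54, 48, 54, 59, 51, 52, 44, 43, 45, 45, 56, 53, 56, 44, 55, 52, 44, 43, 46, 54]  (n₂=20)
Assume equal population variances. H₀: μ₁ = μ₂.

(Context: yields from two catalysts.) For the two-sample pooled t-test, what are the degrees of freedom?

df = n₁ + n₂ − 2 = 11 + 20 − 2 = 29

degrees of freedom = 29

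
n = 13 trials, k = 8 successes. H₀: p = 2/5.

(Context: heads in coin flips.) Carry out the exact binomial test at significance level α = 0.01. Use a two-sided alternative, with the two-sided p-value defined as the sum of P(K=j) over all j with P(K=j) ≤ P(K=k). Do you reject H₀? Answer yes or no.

Exact binomial: n=13, k=8, p₀=2/5=0.4000
P(X=j) = C(n,j)·p₀^j·(1−p₀)^(n−j); p = Σ P(X=j) over j with P(X=j) ≤ P(X=8)
p-value (two-sided) = 0.15557
At α=0.01: p ≥ α → fail to reject H₀

reject H₀: no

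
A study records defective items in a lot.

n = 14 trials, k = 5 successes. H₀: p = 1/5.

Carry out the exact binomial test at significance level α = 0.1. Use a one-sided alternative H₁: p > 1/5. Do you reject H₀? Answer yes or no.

Exact binomial: n=14, k=5, p₀=1/5=0.2000
P(X≥5) from Σ C(n,i)·p₀^i·(1−p₀)^(n−i)
p-value (one-sided, H₁ greater) = 0.12984
At α=0.1: p ≥ α → fail to reject H₀

reject H₀: no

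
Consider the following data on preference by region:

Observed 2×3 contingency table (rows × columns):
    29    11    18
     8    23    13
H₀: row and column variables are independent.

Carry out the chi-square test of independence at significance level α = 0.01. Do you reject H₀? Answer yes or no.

reject H₀: yes

Row totals [58, 44], col totals [37, 34, 31], n=102
χ² = (29−21.04)²/21.04 + (11−19.33)²/19.33 + (18−17.63)²/17.63 + (8−15.96)²/15.96 + (23−14.67)²/14.67 + (13−13.37)²/13.37 = 15.3279
df = 2
p-value (upper-tail) = 0.00047
At α=0.01: p < α → reject H₀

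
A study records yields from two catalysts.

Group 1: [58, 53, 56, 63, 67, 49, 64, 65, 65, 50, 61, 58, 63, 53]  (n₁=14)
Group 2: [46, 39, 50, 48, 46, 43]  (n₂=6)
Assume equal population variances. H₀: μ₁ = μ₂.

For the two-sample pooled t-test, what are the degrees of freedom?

degrees of freedom = 18

df = n₁ + n₂ − 2 = 14 + 6 − 2 = 18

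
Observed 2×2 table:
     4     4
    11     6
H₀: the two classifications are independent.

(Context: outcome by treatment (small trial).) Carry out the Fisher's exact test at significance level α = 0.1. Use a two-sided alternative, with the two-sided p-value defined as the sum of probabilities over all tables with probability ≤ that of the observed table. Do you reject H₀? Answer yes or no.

reject H₀: no

Margins: r₁=8, r₂=17, c₁=15, c₂=10, n=25
p_obs = C(8,4)·C(17,11)/C(25,15); sum pmf over tables with pmf ≤ p_obs
p-value (two-sided) = 0.66682
At α=0.1: p ≥ α → fail to reject H₀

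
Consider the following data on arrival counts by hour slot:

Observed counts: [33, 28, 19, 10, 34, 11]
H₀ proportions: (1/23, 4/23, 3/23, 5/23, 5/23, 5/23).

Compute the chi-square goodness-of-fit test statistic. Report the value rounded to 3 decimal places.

test statistic = 151.347

n = 135; E_i = n·p_i = [5.87, 23.48, 17.61, 29.35, 29.35, 29.35]
χ² = (33−5.87)²/5.87 + (28−23.48)²/23.48 + (19−17.61)²/17.61 + (10−29.35)²/29.35 + (34−29.35)²/29.35 + (11−29.35)²/29.35 = 151.3472
df = 5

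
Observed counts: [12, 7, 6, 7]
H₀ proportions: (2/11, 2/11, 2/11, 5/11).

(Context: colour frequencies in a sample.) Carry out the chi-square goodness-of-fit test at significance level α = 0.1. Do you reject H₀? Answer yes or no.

reject H₀: yes

n = 32; E_i = n·p_i = [5.82, 5.82, 5.82, 14.55]
χ² = (12−5.82)²/5.82 + (7−5.82)²/5.82 + (6−5.82)²/5.82 + (7−14.55)²/14.55 = 10.7281
df = 3
p-value (upper-tail) = 0.01329
At α=0.1: p < α → reject H₀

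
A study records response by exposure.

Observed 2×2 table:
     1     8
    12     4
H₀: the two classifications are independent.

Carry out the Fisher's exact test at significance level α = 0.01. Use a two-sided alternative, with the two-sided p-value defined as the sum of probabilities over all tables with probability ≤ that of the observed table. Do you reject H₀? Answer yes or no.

Margins: r₁=9, r₂=16, c₁=13, c₂=12, n=25
p_obs = C(9,1)·C(16,12)/C(25,13); sum pmf over tables with pmf ≤ p_obs
p-value (two-sided) = 0.00361
At α=0.01: p < α → reject H₀

reject H₀: yes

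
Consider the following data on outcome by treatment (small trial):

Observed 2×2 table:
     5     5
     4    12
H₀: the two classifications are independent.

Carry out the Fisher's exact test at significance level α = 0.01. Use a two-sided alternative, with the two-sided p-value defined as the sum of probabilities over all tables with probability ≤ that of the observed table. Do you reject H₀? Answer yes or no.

Margins: r₁=10, r₂=16, c₁=9, c₂=17, n=26
p_obs = C(10,5)·C(16,4)/C(26,9); sum pmf over tables with pmf ≤ p_obs
p-value (two-sided) = 0.23412
At α=0.01: p ≥ α → fail to reject H₀

reject H₀: no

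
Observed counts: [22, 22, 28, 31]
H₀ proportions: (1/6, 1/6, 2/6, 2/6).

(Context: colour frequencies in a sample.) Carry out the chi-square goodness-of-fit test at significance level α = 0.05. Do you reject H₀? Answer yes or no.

n = 103; E_i = n·p_i = [17.17, 17.17, 34.33, 34.33]
χ² = (22−17.17)²/17.17 + (22−17.17)²/17.17 + (28−34.33)²/34.33 + (31−34.33)²/34.33 = 4.2136
df = 3
p-value (upper-tail) = 0.23930
At α=0.05: p ≥ α → fail to reject H₀

reject H₀: no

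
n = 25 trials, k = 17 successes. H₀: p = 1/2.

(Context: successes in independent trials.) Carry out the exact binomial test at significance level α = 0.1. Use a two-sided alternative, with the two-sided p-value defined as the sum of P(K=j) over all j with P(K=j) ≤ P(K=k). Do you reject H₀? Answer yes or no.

Exact binomial: n=25, k=17, p₀=1/2=0.5000
P(X=j) = C(n,j)·p₀^j·(1−p₀)^(n−j); p = Σ P(X=j) over j with P(X=j) ≤ P(X=17)
p-value (two-sided) = 0.10775
At α=0.1: p ≥ α → fail to reject H₀

reject H₀: no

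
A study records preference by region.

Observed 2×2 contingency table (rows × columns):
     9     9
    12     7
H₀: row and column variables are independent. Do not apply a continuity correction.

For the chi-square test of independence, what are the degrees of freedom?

df = (r−1)(c−1) = (2−1)·(2−1) = 1

degrees of freedom = 1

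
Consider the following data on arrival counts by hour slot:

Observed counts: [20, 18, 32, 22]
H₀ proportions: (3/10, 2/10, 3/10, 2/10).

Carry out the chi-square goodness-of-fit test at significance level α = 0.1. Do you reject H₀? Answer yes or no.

reject H₀: no

n = 92; E_i = n·p_i = [27.60, 18.40, 27.60, 18.40]
χ² = (20−27.60)²/27.60 + (18−18.40)²/18.40 + (32−27.60)²/27.60 + (22−18.40)²/18.40 = 3.5072
df = 3
p-value (upper-tail) = 0.31982
At α=0.1: p ≥ α → fail to reject H₀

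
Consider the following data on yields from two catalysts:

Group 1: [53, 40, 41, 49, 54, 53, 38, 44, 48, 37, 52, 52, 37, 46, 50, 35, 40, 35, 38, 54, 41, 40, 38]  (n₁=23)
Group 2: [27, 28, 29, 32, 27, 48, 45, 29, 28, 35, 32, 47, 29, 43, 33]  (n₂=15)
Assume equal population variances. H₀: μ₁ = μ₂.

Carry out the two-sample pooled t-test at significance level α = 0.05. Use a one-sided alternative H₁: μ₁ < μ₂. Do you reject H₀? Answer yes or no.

x̄₁=44.130, s₁=6.758, n₁=23
x̄₂=34.133, s₂=7.661, n₂=15
s_p² = [22·6.758² + 14·7.661²]/36 = 50.7317
SE = √(s_p²·(1/23+1/15)) = 2.3639
t = (44.130−34.133)/2.3639 = 4.2291
df = 36
p-value (one-sided, H₁ less) = 0.99992
At α=0.05: p ≥ α → fail to reject H₀

reject H₀: no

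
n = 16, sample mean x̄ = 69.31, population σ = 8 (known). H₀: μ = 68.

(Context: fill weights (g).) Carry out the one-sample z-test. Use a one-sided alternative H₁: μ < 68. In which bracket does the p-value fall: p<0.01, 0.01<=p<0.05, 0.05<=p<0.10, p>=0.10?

p-value bracket: p>=0.10

SE = σ/√n = 8/√16 = 2.0000
z = (x̄−μ₀)/SE = (69.31−68)/2.0000 = 0.6550
p-value (one-sided, H₁ less) = 0.74377
→ bracket: p>=0.10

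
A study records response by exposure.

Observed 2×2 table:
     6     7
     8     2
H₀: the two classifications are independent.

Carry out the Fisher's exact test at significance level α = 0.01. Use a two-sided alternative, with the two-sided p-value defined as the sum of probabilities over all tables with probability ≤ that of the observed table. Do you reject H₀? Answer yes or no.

reject H₀: no

Margins: r₁=13, r₂=10, c₁=14, c₂=9, n=23
p_obs = C(13,6)·C(10,8)/C(23,14); sum pmf over tables with pmf ≤ p_obs
p-value (two-sided) = 0.19680
At α=0.01: p ≥ α → fail to reject H₀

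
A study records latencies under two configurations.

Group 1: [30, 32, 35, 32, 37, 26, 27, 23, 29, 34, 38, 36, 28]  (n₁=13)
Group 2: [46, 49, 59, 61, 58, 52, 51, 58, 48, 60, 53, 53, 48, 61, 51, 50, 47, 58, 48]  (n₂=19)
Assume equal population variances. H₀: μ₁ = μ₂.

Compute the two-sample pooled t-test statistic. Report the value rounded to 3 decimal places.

x̄₁=31.308, s₁=4.608, n₁=13
x̄₂=53.211, s₂=5.170, n₂=19
s_p² = [12·4.608² + 18·5.170²]/30 = 24.5309
SE = √(s_p²·(1/13+1/19)) = 1.7827
t = (31.308−53.211)/1.7827 = -12.2862
df = 30

test statistic = -12.286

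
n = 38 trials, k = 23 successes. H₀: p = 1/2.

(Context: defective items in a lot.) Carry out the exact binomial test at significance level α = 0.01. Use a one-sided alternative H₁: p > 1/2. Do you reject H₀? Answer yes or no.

reject H₀: no

Exact binomial: n=38, k=23, p₀=1/2=0.5000
P(X≥23) from Σ C(n,i)·p₀^i·(1−p₀)^(n−i)
p-value (one-sided, H₁ greater) = 0.12794
At α=0.01: p ≥ α → fail to reject H₀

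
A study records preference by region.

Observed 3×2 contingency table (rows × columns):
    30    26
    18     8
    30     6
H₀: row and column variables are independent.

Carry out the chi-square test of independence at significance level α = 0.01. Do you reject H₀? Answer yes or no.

Row totals [56, 26, 36], col totals [78, 40], n=118
χ² = (30−37.02)²/37.02 + (26−18.98)²/18.98 + (18−17.19)²/17.19 + (8−8.81)²/8.81 + (30−23.80)²/23.80 + (6−12.20)²/12.20 = 8.8080
df = 2
p-value (upper-tail) = 0.01223
At α=0.01: p ≥ α → fail to reject H₀

reject H₀: no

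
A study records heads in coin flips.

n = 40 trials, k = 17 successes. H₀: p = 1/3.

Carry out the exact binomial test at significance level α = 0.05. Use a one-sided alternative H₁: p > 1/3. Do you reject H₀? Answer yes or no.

reject H₀: no

Exact binomial: n=40, k=17, p₀=1/3=0.3333
P(X≥17) from Σ C(n,i)·p₀^i·(1−p₀)^(n−i)
p-value (one-sided, H₁ greater) = 0.14443
At α=0.05: p ≥ α → fail to reject H₀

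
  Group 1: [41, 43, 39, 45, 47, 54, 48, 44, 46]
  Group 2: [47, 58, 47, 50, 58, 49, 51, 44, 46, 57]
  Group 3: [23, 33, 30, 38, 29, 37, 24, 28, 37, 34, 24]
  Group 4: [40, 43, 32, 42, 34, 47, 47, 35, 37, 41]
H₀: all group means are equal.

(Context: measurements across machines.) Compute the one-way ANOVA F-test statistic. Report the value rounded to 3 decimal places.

test statistic = 28.998

Group means [45.22, 50.70, 30.64, 39.80], grand mean 41.225
SSB = Σnᵢ(x̄ᵢ−x̄)² = 2295.174; SSW = ΣΣ(x−x̄ᵢ)² = 949.801
MSB = 2295.174/3 = 765.0580; MSW = 949.801/36 = 26.3834
F = MSB/MSW = 28.9977
df = (3, 36)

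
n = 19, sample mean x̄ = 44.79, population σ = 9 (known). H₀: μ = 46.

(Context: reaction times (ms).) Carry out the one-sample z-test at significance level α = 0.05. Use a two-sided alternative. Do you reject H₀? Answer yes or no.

SE = σ/√n = 9/√19 = 2.0647
z = (x̄−μ₀)/SE = (44.79−46)/2.0647 = -0.5860
p-value (two-sided) = 0.55786
At α=0.05: p ≥ α → fail to reject H₀

reject H₀: no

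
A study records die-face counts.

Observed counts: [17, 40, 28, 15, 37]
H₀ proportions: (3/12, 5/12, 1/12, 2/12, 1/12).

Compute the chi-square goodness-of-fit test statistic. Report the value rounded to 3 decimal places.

n = 137; E_i = n·p_i = [34.25, 57.08, 11.42, 22.83, 11.42]
χ² = (17−34.25)²/34.25 + (40−57.08)²/57.08 + (28−11.42)²/11.42 + (15−22.83)²/22.83 + (37−11.42)²/11.42 = 97.9051
df = 4

test statistic = 97.905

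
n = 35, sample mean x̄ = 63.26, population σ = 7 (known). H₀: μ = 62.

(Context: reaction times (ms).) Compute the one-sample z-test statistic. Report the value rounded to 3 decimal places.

SE = σ/√n = 7/√35 = 1.1832
z = (x̄−μ₀)/SE = (63.26−62)/1.1832 = 1.0649

test statistic = 1.065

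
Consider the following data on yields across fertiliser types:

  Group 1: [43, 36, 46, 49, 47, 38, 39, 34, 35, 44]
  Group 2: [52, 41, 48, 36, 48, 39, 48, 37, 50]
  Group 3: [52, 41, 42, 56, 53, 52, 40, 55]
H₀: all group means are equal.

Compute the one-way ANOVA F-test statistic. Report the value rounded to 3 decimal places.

Group means [41.10, 44.33, 48.88], grand mean 44.481
SSB = Σnᵢ(x̄ᵢ−x̄)² = 268.966; SSW = ΣΣ(x−x̄ᵢ)² = 867.775
MSB = 268.966/2 = 134.4829; MSW = 867.775/24 = 36.1573
F = MSB/MSW = 3.7194
df = (2, 24)

test statistic = 3.719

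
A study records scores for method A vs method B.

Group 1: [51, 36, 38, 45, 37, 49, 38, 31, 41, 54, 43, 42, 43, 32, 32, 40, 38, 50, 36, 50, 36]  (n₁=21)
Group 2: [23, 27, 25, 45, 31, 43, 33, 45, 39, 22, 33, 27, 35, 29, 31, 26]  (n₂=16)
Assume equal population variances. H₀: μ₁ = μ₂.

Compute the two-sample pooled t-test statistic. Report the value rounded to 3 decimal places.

test statistic = 3.806

x̄₁=41.048, s₁=6.712, n₁=21
x̄₂=32.125, s₂=7.509, n₂=16
s_p² = [20·6.712² + 15·7.509²]/35 = 49.9058
SE = √(s_p²·(1/21+1/16)) = 2.3443
t = (41.048−32.125)/2.3443 = 3.8061
df = 35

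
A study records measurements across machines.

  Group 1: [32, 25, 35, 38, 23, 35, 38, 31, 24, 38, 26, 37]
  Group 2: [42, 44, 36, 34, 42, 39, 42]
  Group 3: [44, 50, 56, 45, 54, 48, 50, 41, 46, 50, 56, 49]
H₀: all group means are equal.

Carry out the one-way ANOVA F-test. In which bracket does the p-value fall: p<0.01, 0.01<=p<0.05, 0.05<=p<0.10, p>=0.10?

p-value bracket: p<0.01

Group means [31.83, 39.86, 49.08], grand mean 40.323
SSB = Σnᵢ(x̄ᵢ−x̄)² = 1787.334; SSW = ΣΣ(x−x̄ᵢ)² = 703.440
MSB = 1787.334/2 = 893.6669; MSW = 703.440/28 = 25.1229
F = MSB/MSW = 35.5718
df = (2, 28)
p-value (upper-tail) = 0.00000
→ bracket: p<0.01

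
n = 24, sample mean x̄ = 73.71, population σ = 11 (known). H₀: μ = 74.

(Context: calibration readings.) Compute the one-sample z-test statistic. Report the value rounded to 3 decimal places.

test statistic = -0.129

SE = σ/√n = 11/√24 = 2.2454
z = (x̄−μ₀)/SE = (73.71−74)/2.2454 = -0.1292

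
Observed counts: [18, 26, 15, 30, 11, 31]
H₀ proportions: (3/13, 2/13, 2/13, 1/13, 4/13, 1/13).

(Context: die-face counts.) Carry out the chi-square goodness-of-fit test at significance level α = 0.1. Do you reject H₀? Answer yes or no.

reject H₀: yes

n = 131; E_i = n·p_i = [30.23, 20.15, 20.15, 10.08, 40.31, 10.08]
χ² = (18−30.23)²/30.23 + (26−20.15)²/20.15 + (15−20.15)²/20.15 + (30−10.08)²/10.08 + (11−40.31)²/40.31 + (31−10.08)²/10.08 = 112.1050
df = 5
p-value (upper-tail) = 0.00000
At α=0.1: p < α → reject H₀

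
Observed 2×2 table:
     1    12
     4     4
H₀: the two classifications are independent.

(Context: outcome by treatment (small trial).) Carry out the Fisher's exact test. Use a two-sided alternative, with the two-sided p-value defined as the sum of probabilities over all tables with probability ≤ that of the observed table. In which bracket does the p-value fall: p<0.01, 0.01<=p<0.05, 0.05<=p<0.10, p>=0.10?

Margins: r₁=13, r₂=8, c₁=5, c₂=16, n=21
p_obs = C(13,1)·C(8,4)/C(21,5); sum pmf over tables with pmf ≤ p_obs
p-value (two-sided) = 0.04747
→ bracket: 0.01<=p<0.05

p-value bracket: 0.01<=p<0.05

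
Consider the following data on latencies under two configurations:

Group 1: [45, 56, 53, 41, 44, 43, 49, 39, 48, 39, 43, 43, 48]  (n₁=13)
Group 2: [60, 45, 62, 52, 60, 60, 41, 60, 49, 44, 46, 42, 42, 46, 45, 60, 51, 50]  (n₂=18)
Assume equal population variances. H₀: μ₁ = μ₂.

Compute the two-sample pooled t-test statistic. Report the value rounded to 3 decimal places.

test statistic = -2.220

x̄₁=45.462, s₁=5.142, n₁=13
x̄₂=50.833, s₂=7.532, n₂=18
s_p² = [12·5.142² + 17·7.532²]/29 = 44.1976
SE = √(s_p²·(1/13+1/18)) = 2.4198
t = (45.462−50.833)/2.4198 = -2.2200
df = 29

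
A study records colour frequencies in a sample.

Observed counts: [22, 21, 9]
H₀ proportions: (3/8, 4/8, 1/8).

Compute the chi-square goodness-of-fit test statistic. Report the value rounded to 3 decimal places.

test statistic = 2.244

n = 52; E_i = n·p_i = [19.50, 26.00, 6.50]
χ² = (22−19.50)²/19.50 + (21−26.00)²/26.00 + (9−6.50)²/6.50 = 2.2436
df = 2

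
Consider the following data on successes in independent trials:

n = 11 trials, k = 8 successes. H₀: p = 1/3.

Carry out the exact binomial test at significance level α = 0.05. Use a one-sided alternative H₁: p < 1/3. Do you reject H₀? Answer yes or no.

Exact binomial: n=11, k=8, p₀=1/3=0.3333
P(X≤8) from Σ C(n,i)·p₀^i·(1−p₀)^(n−i)
p-value (one-sided, H₁ less) = 0.99863
At α=0.05: p ≥ α → fail to reject H₀

reject H₀: no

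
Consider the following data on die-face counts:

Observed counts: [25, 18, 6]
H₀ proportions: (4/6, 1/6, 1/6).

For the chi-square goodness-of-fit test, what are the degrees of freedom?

degrees of freedom = 2

df = k − 1 = 3 − 1 = 2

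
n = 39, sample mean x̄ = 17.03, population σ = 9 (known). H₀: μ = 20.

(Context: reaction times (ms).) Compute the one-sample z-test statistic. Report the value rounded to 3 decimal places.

SE = σ/√n = 9/√39 = 1.4412
z = (x̄−μ₀)/SE = (17.03−20)/1.4412 = -2.0608

test statistic = -2.061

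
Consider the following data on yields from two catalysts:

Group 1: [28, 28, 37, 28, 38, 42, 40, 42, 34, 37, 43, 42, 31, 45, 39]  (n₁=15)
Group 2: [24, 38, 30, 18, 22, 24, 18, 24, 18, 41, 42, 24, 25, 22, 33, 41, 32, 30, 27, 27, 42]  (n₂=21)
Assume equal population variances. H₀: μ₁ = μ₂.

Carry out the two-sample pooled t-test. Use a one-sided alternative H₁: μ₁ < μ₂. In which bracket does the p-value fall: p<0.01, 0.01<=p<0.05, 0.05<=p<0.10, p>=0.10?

p-value bracket: p>=0.10

x̄₁=36.933, s₁=5.837, n₁=15
x̄₂=28.667, s₂=8.114, n₂=21
s_p² = [14·5.837² + 20·8.114²]/34 = 52.7529
SE = √(s_p²·(1/15+1/21)) = 2.4554
t = (36.933−28.667)/2.4554 = 3.3668
df = 34
p-value (one-sided, H₁ less) = 0.99905
→ bracket: p>=0.10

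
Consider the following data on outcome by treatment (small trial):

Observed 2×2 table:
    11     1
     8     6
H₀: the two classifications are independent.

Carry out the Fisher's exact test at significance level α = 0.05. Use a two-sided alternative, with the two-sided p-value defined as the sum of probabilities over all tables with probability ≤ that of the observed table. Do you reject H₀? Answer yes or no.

reject H₀: no

Margins: r₁=12, r₂=14, c₁=19, c₂=7, n=26
p_obs = C(12,11)·C(14,8)/C(26,19); sum pmf over tables with pmf ≤ p_obs
p-value (two-sided) = 0.08087
At α=0.05: p ≥ α → fail to reject H₀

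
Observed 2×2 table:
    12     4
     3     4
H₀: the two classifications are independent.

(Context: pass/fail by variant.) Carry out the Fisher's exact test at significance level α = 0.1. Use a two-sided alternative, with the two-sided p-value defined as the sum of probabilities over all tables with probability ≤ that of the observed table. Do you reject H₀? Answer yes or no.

Margins: r₁=16, r₂=7, c₁=15, c₂=8, n=23
p_obs = C(16,12)·C(7,3)/C(23,15); sum pmf over tables with pmf ≤ p_obs
p-value (two-sided) = 0.18190
At α=0.1: p ≥ α → fail to reject H₀

reject H₀: no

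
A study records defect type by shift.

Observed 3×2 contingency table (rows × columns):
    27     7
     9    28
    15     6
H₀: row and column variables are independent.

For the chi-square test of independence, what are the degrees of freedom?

degrees of freedom = 2

df = (r−1)(c−1) = (3−1)·(2−1) = 2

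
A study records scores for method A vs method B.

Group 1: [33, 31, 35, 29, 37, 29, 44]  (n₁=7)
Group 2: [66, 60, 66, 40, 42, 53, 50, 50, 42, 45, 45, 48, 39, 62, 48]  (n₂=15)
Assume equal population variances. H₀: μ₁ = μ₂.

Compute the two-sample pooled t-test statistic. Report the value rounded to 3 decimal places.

test statistic = -4.378

x̄₁=34.000, s₁=5.323, n₁=7
x̄₂=50.400, s₂=9.140, n₂=15
s_p² = [6·5.323² + 14·9.140²]/20 = 66.9800
SE = √(s_p²·(1/7+1/15)) = 3.7462
t = (34.000−50.400)/3.7462 = -4.3778
df = 20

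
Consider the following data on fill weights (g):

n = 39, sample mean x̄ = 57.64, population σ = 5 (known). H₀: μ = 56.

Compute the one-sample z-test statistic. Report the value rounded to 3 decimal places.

SE = σ/√n = 5/√39 = 0.8006
z = (x̄−μ₀)/SE = (57.64−56)/0.8006 = 2.0484

test statistic = 2.048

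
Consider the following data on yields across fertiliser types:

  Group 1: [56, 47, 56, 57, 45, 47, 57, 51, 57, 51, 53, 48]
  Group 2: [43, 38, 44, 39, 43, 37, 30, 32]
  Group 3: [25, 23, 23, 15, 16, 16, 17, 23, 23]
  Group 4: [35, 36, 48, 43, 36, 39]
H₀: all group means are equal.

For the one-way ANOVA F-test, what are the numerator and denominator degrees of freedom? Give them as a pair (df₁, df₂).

k = 4 groups, N = 35 total
df = (k−1, N−k) = (4−1, 35−4) = (3, 31)

degrees of freedom = [3, 31]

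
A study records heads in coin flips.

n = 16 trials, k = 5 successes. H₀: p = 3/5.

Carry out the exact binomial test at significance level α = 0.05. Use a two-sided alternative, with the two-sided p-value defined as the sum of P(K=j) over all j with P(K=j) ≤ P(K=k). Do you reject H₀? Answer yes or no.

Exact binomial: n=16, k=5, p₀=3/5=0.6000
P(X=j) = C(n,j)·p₀^j·(1−p₀)^(n−j); p = Σ P(X=j) over j with P(X=j) ≤ P(X=5)
p-value (two-sided) = 0.02243
At α=0.05: p < α → reject H₀

reject H₀: yes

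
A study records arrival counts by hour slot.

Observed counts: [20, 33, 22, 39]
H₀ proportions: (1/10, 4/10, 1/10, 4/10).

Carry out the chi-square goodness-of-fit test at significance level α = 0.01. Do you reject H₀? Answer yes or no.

n = 114; E_i = n·p_i = [11.40, 45.60, 11.40, 45.60]
χ² = (20−11.40)²/11.40 + (33−45.60)²/45.60 + (22−11.40)²/11.40 + (39−45.60)²/45.60 = 20.7807
df = 3
p-value (upper-tail) = 0.00012
At α=0.01: p < α → reject H₀

reject H₀: yes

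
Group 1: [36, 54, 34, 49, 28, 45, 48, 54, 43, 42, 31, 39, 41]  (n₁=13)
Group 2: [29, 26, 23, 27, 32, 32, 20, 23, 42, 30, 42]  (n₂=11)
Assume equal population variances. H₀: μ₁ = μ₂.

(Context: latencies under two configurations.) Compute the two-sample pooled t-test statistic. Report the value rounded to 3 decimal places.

x̄₁=41.846, s₁=8.214, n₁=13
x̄₂=29.636, s₂=7.201, n₂=11
s_p² = [12·8.214² + 10·7.201²]/22 = 60.3744
SE = √(s_p²·(1/13+1/11)) = 3.1832
t = (41.846−29.636)/3.1832 = 3.8357
df = 22

test statistic = 3.836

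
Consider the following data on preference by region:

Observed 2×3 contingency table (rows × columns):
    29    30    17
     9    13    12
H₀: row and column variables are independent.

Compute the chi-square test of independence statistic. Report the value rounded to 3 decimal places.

Row totals [76, 34], col totals [38, 43, 29], n=110
χ² = (29−26.25)²/26.25 + (30−29.71)²/29.71 + (17−20.04)²/20.04 + (9−11.75)²/11.75 + (13−13.29)²/13.29 + (12−8.96)²/8.96 = 2.4267
df = 2

test statistic = 2.427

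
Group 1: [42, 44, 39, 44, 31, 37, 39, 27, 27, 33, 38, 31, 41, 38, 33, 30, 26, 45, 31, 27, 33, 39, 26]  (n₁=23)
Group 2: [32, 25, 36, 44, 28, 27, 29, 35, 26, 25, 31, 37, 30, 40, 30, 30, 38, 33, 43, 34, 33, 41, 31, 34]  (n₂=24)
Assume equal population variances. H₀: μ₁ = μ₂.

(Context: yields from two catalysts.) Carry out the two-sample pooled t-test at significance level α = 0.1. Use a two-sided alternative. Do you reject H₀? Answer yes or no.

x̄₁=34.826, s₁=6.235, n₁=23
x̄₂=33.000, s₂=5.437, n₂=24
s_p² = [22·6.235² + 23·5.437²]/45 = 34.1179
SE = √(s_p²·(1/23+1/24)) = 1.7044
t = (34.826−33.000)/1.7044 = 1.0714
df = 45
p-value (two-sided) = 0.28970
At α=0.1: p ≥ α → fail to reject H₀

reject H₀: no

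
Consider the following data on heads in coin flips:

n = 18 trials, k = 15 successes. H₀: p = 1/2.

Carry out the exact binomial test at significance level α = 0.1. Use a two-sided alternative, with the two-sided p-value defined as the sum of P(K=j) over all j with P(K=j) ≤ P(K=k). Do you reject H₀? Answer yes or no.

reject H₀: yes

Exact binomial: n=18, k=15, p₀=1/2=0.5000
P(X=j) = C(n,j)·p₀^j·(1−p₀)^(n−j); p = Σ P(X=j) over j with P(X=j) ≤ P(X=15)
p-value (two-sided) = 0.00754
At α=0.1: p < α → reject H₀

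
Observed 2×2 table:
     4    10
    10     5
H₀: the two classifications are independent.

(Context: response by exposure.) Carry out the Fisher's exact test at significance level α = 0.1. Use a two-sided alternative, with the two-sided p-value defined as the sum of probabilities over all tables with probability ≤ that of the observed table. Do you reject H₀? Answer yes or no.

Margins: r₁=14, r₂=15, c₁=14, c₂=15, n=29
p_obs = C(14,4)·C(15,10)/C(29,14); sum pmf over tables with pmf ≤ p_obs
p-value (two-sided) = 0.06560
At α=0.1: p < α → reject H₀

reject H₀: yes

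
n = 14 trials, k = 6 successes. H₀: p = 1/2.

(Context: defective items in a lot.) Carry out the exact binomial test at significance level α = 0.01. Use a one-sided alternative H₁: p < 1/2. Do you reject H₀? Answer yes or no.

Exact binomial: n=14, k=6, p₀=1/2=0.5000
P(X≤6) from Σ C(n,i)·p₀^i·(1−p₀)^(n−i)
p-value (one-sided, H₁ less) = 0.39526
At α=0.01: p ≥ α → fail to reject H₀

reject H₀: no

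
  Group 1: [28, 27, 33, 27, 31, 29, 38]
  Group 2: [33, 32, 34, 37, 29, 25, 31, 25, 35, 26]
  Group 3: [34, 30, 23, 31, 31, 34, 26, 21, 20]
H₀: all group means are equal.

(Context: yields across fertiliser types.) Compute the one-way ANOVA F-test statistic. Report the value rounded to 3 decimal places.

test statistic = 1.082

Group means [30.43, 30.70, 27.78], grand mean 29.615
SSB = Σnᵢ(x̄ᵢ−x̄)² = 46.784; SSW = ΣΣ(x−x̄ᵢ)² = 497.370
MSB = 46.784/2 = 23.3920; MSW = 497.370/23 = 21.6248
F = MSB/MSW = 1.0817
df = (2, 23)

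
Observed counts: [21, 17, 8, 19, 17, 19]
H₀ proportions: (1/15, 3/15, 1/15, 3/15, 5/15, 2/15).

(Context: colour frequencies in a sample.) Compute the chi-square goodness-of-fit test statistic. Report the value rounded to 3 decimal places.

n = 101; E_i = n·p_i = [6.73, 20.20, 6.73, 20.20, 33.67, 13.47]
χ² = (21−6.73)²/6.73 + (17−20.20)²/20.20 + (8−6.73)²/6.73 + (19−20.20)²/20.20 + (17−33.67)²/33.67 + (19−13.47)²/13.47 = 41.5693
df = 5

test statistic = 41.569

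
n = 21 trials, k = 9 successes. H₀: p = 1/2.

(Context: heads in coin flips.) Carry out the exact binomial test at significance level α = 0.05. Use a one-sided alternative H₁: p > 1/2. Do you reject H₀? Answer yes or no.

Exact binomial: n=21, k=9, p₀=1/2=0.5000
P(X≥9) from Σ C(n,i)·p₀^i·(1−p₀)^(n−i)
p-value (one-sided, H₁ greater) = 0.80834
At α=0.05: p ≥ α → fail to reject H₀

reject H₀: no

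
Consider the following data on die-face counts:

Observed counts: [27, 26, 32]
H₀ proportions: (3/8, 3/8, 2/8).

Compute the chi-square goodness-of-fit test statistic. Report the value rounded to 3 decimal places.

n = 85; E_i = n·p_i = [31.88, 31.88, 21.25]
χ² = (27−31.88)²/31.88 + (26−31.88)²/31.88 + (32−21.25)²/21.25 = 7.2667
df = 2

test statistic = 7.267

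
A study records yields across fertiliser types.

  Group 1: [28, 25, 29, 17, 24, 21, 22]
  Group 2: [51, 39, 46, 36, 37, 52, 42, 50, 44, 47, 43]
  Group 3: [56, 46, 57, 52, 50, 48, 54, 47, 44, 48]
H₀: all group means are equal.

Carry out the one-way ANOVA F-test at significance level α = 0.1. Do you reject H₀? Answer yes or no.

Group means [23.71, 44.27, 50.20], grand mean 41.250
SSB = Σnᵢ(x̄ᵢ−x̄)² = 3054.040; SSW = ΣΣ(x−x̄ᵢ)² = 581.210
MSB = 3054.040/2 = 1527.0198; MSW = 581.210/25 = 23.2484
F = MSB/MSW = 65.6827
df = (2, 25)
p-value (upper-tail) = 0.00000
At α=0.1: p < α → reject H₀

reject H₀: yes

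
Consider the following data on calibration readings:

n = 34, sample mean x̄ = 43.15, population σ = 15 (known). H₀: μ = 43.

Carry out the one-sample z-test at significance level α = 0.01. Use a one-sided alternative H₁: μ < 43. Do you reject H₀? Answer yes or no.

reject H₀: no

SE = σ/√n = 15/√34 = 2.5725
z = (x̄−μ₀)/SE = (43.15−43)/2.5725 = 0.0583
p-value (one-sided, H₁ less) = 0.52325
At α=0.01: p ≥ α → fail to reject H₀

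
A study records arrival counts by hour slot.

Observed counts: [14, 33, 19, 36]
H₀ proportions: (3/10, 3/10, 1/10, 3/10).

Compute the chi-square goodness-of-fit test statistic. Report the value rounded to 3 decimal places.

test statistic = 17.739

n = 102; E_i = n·p_i = [30.60, 30.60, 10.20, 30.60]
χ² = (14−30.60)²/30.60 + (33−30.60)²/30.60 + (19−10.20)²/10.20 + (36−30.60)²/30.60 = 17.7386
df = 3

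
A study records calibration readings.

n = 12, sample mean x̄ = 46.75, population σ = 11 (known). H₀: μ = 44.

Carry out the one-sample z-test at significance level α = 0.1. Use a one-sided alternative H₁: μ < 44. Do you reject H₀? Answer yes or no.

SE = σ/√n = 11/√12 = 3.1754
z = (x̄−μ₀)/SE = (46.75−44)/3.1754 = 0.8660
p-value (one-sided, H₁ less) = 0.80676
At α=0.1: p ≥ α → fail to reject H₀

reject H₀: no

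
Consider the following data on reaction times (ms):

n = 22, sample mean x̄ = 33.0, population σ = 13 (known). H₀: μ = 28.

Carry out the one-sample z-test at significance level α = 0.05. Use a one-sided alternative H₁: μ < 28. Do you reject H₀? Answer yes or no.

SE = σ/√n = 13/√22 = 2.7716
z = (x̄−μ₀)/SE = (33.0−28)/2.7716 = 1.8040
p-value (one-sided, H₁ less) = 0.96438
At α=0.05: p ≥ α → fail to reject H₀

reject H₀: no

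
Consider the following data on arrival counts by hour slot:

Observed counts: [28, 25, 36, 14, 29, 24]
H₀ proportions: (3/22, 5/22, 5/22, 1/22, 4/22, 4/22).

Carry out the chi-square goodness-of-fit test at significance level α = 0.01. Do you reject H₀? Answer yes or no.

reject H₀: no

n = 156; E_i = n·p_i = [21.27, 35.45, 35.45, 7.09, 28.36, 28.36]
χ² = (28−21.27)²/21.27 + (25−35.45)²/35.45 + (36−35.45)²/35.45 + (14−7.09)²/7.09 + (29−28.36)²/28.36 + (24−28.36)²/28.36 = 12.6361
df = 5
p-value (upper-tail) = 0.02704
At α=0.01: p ≥ α → fail to reject H₀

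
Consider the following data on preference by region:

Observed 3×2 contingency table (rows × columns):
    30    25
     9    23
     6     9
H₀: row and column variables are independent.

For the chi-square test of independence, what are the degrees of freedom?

degrees of freedom = 2

df = (r−1)(c−1) = (3−1)·(2−1) = 2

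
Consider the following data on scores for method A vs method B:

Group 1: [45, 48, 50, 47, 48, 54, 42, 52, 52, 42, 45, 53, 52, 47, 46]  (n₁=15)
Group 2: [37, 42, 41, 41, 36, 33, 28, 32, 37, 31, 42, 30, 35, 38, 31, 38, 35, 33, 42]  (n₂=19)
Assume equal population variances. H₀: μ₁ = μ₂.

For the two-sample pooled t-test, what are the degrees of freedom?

degrees of freedom = 32

df = n₁ + n₂ − 2 = 15 + 19 − 2 = 32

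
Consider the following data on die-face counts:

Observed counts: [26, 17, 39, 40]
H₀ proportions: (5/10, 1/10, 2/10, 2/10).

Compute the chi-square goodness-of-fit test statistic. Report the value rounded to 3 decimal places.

n = 122; E_i = n·p_i = [61.00, 12.20, 24.40, 24.40]
χ² = (26−61.00)²/61.00 + (17−12.20)²/12.20 + (39−24.40)²/24.40 + (40−24.40)²/24.40 = 40.6803
df = 3

test statistic = 40.680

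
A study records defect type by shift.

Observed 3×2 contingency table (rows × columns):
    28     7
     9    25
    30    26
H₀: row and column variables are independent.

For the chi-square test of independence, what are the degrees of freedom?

df = (r−1)(c−1) = (3−1)·(2−1) = 2

degrees of freedom = 2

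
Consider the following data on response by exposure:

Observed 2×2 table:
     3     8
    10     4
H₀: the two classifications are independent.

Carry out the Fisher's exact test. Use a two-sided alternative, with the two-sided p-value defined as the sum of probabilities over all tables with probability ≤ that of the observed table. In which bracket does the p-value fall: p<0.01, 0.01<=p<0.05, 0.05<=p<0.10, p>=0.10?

p-value bracket: 0.01<=p<0.05

Margins: r₁=11, r₂=14, c₁=13, c₂=12, n=25
p_obs = C(11,3)·C(14,10)/C(25,13); sum pmf over tables with pmf ≤ p_obs
p-value (two-sided) = 0.04718
→ bracket: 0.01<=p<0.05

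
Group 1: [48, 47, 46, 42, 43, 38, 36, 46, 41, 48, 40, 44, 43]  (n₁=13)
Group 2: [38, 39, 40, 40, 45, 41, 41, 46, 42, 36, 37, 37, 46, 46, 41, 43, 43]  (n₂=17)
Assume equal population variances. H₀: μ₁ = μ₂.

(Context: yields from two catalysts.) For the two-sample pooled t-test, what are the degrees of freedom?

degrees of freedom = 28

df = n₁ + n₂ − 2 = 13 + 17 − 2 = 28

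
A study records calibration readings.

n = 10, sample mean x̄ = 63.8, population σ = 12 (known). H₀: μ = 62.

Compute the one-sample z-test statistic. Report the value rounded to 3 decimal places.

test statistic = 0.474

SE = σ/√n = 12/√10 = 3.7947
z = (x̄−μ₀)/SE = (63.8−62)/3.7947 = 0.4743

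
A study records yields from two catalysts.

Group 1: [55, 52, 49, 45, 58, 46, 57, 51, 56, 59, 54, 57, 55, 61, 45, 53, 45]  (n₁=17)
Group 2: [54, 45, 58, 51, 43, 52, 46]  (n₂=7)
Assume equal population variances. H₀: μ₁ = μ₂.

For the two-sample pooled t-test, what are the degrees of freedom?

df = n₁ + n₂ − 2 = 17 + 7 − 2 = 22

degrees of freedom = 22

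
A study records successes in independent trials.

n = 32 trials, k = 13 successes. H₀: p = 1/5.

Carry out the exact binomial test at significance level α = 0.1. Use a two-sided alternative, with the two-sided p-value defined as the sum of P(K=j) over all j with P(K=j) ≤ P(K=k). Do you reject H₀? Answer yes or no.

reject H₀: yes

Exact binomial: n=32, k=13, p₀=1/5=0.2000
P(X=j) = C(n,j)·p₀^j·(1−p₀)^(n−j); p = Σ P(X=j) over j with P(X=j) ≤ P(X=13)
p-value (two-sided) = 0.00685
At α=0.1: p < α → reject H₀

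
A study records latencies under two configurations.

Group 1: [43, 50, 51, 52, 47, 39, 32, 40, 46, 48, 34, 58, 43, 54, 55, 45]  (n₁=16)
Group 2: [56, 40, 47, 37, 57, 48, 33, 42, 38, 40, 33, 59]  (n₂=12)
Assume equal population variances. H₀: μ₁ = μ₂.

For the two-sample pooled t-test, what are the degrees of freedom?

df = n₁ + n₂ − 2 = 16 + 12 − 2 = 26

degrees of freedom = 26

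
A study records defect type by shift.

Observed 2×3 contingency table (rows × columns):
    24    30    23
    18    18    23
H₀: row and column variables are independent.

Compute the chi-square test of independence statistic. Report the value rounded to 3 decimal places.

test statistic = 1.501

Row totals [77, 59], col totals [42, 48, 46], n=136
χ² = (24−23.78)²/23.78 + (30−27.18)²/27.18 + (23−26.04)²/26.04 + (18−18.22)²/18.22 + (18−20.82)²/20.82 + (23−19.96)²/19.96 = 1.5011
df = 2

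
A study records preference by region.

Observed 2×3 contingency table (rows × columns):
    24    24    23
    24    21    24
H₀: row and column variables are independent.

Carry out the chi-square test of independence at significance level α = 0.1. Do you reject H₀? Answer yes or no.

reject H₀: no

Row totals [71, 69], col totals [48, 45, 47], n=140
χ² = (24−24.34)²/24.34 + (24−22.82)²/22.82 + (23−23.84)²/23.84 + (24−23.66)²/23.66 + (21−22.18)²/22.18 + (24−23.16)²/23.16 = 0.1927
df = 2
p-value (upper-tail) = 0.90813
At α=0.1: p ≥ α → fail to reject H₀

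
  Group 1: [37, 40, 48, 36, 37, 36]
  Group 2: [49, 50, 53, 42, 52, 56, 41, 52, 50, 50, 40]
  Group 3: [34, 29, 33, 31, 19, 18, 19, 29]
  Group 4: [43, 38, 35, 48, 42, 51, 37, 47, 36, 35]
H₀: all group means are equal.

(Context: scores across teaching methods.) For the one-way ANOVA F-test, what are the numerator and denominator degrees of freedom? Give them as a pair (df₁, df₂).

k = 4 groups, N = 35 total
df = (k−1, N−k) = (4−1, 35−4) = (3, 31)

degrees of freedom = [3, 31]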